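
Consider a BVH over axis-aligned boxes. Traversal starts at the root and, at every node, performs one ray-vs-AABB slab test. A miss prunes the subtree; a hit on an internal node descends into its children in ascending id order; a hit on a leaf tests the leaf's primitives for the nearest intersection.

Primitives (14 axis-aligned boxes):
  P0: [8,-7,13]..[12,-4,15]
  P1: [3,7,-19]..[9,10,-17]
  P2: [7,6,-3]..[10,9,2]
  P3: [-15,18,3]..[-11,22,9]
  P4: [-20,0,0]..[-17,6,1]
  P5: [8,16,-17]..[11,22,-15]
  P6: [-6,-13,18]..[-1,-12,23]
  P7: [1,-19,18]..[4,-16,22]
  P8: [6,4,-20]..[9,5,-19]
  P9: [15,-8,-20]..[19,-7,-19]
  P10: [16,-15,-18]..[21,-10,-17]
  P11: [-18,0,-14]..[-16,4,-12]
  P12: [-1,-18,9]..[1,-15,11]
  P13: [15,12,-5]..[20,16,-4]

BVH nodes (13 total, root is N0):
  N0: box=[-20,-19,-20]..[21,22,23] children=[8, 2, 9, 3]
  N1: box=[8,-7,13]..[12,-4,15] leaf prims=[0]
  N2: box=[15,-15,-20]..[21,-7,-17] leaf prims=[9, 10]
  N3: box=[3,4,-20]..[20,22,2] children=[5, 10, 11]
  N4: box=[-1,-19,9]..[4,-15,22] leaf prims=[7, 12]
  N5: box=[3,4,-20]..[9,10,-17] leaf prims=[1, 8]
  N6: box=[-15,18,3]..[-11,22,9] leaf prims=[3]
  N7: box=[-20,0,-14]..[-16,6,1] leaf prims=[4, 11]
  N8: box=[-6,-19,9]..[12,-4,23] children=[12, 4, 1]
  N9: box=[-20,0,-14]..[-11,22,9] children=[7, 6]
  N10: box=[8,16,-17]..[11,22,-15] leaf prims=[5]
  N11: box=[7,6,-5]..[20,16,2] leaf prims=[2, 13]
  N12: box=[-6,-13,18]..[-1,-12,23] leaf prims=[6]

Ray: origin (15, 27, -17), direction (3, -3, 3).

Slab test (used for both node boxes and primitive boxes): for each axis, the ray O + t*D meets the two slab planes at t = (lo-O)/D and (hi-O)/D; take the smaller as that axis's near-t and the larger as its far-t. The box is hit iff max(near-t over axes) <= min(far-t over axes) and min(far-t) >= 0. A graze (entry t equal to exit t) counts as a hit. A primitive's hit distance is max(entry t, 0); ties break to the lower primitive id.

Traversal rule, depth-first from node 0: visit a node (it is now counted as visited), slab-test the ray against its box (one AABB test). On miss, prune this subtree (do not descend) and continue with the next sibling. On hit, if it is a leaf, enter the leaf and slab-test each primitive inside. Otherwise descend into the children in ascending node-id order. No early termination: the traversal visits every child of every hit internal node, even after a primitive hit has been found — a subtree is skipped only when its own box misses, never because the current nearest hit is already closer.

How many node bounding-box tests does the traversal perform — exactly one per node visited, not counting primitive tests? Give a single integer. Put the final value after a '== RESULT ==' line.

Walk:
N0 x:[-35/3,2] y:[5/3,46/3] z:[-1,40/3] -> hit [5/3,2], descend [2, 3, 8, 9]
  N2 x:[0,2] y:[34/3,14] z:[-1,0] -> miss, prune
  N3 x:[-4,5/3] y:[5/3,23/3] z:[-1,19/3] -> hit [5/3,5/3], descend [5, 10, 11]
    N5 x:[-4,-2] y:[17/3,23/3] z:[-1,0] -> miss, prune
    N10 x:[-7/3,-4/3] y:[5/3,11/3] z:[0,2/3] -> miss, prune
    N11 x:[-8/3,5/3] y:[11/3,7] z:[4,19/3] -> miss, prune
  N8 x:[-7,-1] y:[31/3,46/3] z:[26/3,40/3] -> miss, prune
  N9 x:[-35/3,-26/3] y:[5/3,9] z:[1,26/3] -> miss, prune

8 AABB tests over nodes [0, 2, 3, 5, 10, 11, 8, 9]; 0 leaves entered; closest miss.

== RESULT ==
8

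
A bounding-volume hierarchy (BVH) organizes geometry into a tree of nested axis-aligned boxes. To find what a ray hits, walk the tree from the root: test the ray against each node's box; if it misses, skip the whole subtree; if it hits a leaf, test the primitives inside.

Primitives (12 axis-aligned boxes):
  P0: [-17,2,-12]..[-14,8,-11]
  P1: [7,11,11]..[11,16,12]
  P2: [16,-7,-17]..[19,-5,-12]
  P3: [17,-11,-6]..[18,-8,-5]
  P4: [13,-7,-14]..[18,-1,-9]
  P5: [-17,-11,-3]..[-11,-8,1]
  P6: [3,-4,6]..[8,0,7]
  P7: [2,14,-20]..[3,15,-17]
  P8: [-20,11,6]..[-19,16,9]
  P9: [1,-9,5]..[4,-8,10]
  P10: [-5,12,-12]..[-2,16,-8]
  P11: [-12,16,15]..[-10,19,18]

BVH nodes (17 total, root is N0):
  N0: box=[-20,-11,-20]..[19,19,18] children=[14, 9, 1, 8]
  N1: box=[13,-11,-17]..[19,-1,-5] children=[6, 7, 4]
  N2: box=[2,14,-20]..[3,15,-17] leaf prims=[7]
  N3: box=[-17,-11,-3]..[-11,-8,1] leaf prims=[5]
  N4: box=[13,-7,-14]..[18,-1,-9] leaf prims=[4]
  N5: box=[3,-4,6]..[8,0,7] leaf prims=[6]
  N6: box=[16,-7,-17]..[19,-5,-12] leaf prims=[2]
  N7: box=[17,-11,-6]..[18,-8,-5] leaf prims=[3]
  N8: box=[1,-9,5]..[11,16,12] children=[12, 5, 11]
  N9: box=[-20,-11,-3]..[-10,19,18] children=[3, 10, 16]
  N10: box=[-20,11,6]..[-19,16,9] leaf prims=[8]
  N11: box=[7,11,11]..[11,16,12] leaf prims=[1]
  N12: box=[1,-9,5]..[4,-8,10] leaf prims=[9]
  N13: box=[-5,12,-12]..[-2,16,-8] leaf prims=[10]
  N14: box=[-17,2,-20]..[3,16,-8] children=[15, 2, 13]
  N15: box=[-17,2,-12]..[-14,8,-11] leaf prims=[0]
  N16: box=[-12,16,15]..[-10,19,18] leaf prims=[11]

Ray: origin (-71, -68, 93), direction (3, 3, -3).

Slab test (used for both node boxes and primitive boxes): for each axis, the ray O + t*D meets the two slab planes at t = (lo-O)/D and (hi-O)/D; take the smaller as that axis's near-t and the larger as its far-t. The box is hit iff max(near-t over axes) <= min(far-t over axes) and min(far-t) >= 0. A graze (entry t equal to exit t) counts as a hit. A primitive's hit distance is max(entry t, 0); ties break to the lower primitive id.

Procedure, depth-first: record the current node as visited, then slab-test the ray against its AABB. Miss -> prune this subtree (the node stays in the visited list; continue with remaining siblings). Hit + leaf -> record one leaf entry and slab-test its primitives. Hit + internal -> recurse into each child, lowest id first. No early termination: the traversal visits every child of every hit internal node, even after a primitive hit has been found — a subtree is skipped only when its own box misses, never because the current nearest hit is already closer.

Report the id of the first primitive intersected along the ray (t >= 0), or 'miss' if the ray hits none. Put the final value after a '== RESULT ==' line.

Traverse from the root:
N0 x:[17,30] y:[19,29] z:[25,113/3] -> hit [25,29], descend [1, 8, 9, 14]
  N1 x:[28,30] y:[19,67/3] z:[98/3,110/3] -> miss, prune
  N8 x:[24,82/3] y:[59/3,28] z:[27,88/3] -> hit [27,82/3], descend [5, 11, 12]
    N5 x:[74/3,79/3] y:[64/3,68/3] z:[86/3,29] -> miss, prune
    N11 x:[26,82/3] y:[79/3,28] z:[27,82/3] -> hit [27,82/3] leaf, test {P1@t=27}
    N12 x:[24,25] y:[59/3,20] z:[83/3,88/3] -> miss, prune
  N9 x:[17,61/3] y:[19,29] z:[25,32] -> miss, prune
  N14 x:[18,74/3] y:[70/3,28] z:[101/3,113/3] -> miss, prune

order=[0, 1, 8, 5, 11, 12, 9, 14]  |boxes|=8  |leaves|=1  hit=P1

== RESULT ==
1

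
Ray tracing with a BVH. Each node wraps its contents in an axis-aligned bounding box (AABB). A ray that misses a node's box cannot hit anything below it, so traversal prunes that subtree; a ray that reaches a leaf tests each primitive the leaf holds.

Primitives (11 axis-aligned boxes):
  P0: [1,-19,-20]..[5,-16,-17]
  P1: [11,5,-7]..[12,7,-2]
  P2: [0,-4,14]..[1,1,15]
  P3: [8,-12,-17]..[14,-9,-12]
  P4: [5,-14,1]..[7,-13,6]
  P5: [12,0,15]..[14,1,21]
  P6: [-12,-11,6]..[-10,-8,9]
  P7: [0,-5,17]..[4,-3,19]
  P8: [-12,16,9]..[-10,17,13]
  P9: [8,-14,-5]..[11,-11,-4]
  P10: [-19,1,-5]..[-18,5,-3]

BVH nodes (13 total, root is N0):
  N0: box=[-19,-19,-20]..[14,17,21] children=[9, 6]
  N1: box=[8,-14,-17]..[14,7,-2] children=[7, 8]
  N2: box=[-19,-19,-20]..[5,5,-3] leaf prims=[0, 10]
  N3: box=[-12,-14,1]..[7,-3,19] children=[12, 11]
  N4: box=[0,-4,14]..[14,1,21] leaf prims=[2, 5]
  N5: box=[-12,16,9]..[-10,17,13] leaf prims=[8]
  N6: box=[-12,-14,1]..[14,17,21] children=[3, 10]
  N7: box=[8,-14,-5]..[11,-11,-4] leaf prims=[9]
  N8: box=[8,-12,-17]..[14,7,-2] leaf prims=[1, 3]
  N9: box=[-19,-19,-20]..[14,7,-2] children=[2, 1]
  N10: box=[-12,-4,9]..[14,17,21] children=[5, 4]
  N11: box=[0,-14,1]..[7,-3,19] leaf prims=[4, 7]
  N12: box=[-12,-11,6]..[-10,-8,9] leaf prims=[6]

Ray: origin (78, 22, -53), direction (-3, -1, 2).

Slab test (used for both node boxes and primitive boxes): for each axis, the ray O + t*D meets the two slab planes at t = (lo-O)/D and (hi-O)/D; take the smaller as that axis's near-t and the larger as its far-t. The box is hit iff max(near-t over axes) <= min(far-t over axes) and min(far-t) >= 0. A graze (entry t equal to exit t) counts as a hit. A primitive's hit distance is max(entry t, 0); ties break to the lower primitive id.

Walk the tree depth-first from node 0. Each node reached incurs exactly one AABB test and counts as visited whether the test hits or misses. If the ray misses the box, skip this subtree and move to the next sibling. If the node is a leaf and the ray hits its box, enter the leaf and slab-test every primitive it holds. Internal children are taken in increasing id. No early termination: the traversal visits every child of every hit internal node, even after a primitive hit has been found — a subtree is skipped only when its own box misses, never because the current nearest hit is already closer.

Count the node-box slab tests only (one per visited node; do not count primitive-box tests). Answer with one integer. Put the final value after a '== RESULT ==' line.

Walk:
N0 x:[64/3,97/3] y:[5,41] z:[33/2,37] -> hit [64/3,97/3], descend [6, 9]
  N6 x:[64/3,30] y:[5,36] z:[27,37] -> hit [27,30], descend [3, 10]
    N3 x:[71/3,30] y:[25,36] z:[27,36] -> hit [27,30], descend [11, 12]
      N11 x:[71/3,26] y:[25,36] z:[27,36] -> miss, prune
      N12 x:[88/3,30] y:[30,33] z:[59/2,31] -> hit [30,30] leaf, test {P6@t=30}
    N10 x:[64/3,30] y:[5,26] z:[31,37] -> miss, prune
  N9 x:[64/3,97/3] y:[15,41] z:[33/2,51/2] -> hit [64/3,51/2], descend [1, 2]
    N1 x:[64/3,70/3] y:[15,36] z:[18,51/2] -> hit [64/3,70/3], descend [7, 8]
      N7 x:[67/3,70/3] y:[33,36] z:[24,49/2] -> miss, prune
      N8 x:[64/3,70/3] y:[15,34] z:[18,51/2] -> hit [64/3,70/3] leaf, test {P1(miss), P3(miss)}
    N2 x:[73/3,97/3] y:[17,41] z:[33/2,25] -> hit [73/3,25] leaf, test {P0(miss), P10(miss)}

11 AABB tests over nodes [0, 6, 3, 11, 12, 10, 9, 1, 7, 8, 2]; 3 leaves entered; closest P6.

== RESULT ==
11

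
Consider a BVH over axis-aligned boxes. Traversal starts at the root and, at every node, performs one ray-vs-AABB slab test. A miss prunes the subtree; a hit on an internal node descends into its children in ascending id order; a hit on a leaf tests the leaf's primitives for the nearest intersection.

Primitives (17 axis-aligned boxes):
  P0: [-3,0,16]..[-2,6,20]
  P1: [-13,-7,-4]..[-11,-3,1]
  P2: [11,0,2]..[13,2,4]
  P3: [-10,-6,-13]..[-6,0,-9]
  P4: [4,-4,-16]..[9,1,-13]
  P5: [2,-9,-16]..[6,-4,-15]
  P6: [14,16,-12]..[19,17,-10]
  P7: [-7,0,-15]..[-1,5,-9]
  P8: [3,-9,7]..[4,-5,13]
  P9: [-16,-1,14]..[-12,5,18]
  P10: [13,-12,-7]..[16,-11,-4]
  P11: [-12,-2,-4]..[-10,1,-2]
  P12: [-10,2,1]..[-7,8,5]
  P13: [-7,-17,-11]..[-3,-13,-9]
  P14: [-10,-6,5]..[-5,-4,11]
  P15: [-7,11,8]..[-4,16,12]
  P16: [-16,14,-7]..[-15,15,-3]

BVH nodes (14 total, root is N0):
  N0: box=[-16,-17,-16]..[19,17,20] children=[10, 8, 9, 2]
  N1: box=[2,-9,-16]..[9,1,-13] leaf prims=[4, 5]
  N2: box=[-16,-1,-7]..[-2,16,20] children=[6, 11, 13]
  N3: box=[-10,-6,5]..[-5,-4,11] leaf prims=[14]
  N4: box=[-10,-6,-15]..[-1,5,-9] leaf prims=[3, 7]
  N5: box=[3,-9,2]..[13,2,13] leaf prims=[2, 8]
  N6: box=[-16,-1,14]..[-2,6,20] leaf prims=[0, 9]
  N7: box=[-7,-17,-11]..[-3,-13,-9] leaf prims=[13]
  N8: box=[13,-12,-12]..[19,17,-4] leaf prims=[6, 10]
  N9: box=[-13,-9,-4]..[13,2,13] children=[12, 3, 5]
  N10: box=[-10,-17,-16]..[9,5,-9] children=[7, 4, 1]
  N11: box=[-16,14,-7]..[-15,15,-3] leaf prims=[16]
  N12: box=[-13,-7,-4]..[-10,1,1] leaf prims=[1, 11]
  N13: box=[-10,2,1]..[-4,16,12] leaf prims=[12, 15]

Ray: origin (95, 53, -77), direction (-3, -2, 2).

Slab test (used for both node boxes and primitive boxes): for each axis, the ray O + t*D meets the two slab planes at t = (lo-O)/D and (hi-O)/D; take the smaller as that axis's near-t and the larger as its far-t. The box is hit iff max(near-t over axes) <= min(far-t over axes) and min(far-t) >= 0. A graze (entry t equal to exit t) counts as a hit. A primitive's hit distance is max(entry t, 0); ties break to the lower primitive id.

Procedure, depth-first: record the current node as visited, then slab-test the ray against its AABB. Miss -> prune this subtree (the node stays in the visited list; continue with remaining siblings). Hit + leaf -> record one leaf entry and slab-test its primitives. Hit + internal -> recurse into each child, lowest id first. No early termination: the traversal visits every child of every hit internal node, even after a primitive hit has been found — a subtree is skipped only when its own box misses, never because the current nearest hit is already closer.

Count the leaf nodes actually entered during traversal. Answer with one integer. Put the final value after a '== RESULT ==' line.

Walk:
N0 x:[76/3,37] y:[18,35] z:[61/2,97/2] -> hit [61/2,35], descend [2, 8, 9, 10]
  N2 x:[97/3,37] y:[37/2,27] z:[35,97/2] -> miss, prune
  N8 x:[76/3,82/3] y:[18,65/2] z:[65/2,73/2] -> miss, prune
  N9 x:[82/3,36] y:[51/2,31] z:[73/2,45] -> miss, prune
  N10 x:[86/3,35] y:[24,35] z:[61/2,34] -> hit [61/2,34], descend [1, 4, 7]
    N1 x:[86/3,31] y:[26,31] z:[61/2,32] -> hit [61/2,31] leaf, test {P4(miss), P5@t=61/2}
    N4 x:[32,35] y:[24,59/2] z:[31,34] -> miss, prune
    N7 x:[98/3,34] y:[33,35] z:[33,34] -> hit [33,34] leaf, test {P13@t=33}

8 AABB tests over nodes [0, 2, 8, 9, 10, 1, 4, 7]; 2 leaves entered; closest P5.

== RESULT ==
2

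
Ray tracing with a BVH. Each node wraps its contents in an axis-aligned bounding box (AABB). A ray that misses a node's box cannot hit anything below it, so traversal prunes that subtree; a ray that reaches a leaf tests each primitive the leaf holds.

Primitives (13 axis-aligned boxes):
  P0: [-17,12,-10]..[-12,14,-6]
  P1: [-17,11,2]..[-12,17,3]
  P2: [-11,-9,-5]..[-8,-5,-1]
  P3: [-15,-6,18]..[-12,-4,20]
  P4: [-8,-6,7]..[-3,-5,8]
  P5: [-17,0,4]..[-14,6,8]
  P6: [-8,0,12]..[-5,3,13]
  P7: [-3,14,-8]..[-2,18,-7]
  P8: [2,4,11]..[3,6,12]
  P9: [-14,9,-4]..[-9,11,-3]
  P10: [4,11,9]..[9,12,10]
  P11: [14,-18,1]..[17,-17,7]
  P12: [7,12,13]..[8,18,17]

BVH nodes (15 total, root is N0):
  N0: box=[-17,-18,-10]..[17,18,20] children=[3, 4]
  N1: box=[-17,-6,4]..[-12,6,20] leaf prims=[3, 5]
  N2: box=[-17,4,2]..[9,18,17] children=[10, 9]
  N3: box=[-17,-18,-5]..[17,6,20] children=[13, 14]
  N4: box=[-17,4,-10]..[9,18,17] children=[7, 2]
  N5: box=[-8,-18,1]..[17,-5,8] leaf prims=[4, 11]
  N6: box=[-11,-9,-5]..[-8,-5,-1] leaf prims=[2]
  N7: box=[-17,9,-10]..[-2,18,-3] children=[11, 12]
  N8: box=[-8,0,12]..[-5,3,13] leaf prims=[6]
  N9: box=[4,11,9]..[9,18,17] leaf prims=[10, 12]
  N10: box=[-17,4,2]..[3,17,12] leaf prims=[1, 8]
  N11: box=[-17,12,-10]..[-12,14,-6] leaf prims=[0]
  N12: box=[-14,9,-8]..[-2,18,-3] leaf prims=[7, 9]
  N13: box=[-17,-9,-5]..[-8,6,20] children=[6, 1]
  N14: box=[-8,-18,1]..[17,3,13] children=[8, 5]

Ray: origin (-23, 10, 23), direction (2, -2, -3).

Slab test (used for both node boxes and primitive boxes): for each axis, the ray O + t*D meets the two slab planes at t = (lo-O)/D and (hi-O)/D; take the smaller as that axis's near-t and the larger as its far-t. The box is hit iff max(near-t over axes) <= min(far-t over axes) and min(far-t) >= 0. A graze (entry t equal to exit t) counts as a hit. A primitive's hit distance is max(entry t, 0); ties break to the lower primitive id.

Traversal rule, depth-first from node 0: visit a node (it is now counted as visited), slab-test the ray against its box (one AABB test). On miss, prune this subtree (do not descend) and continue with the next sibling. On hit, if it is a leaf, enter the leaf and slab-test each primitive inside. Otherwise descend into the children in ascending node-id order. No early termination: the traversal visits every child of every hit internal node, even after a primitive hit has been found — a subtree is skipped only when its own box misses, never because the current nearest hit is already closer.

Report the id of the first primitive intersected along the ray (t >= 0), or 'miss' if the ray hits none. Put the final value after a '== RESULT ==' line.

Trace the traversal:
N0 x:[3,20] y:[-4,14] z:[1,11] -> hit [3,11], descend [3, 4]
  N3 x:[3,20] y:[2,14] z:[1,28/3] -> hit [3,28/3], descend [13, 14]
    N13 x:[3,15/2] y:[2,19/2] z:[1,28/3] -> hit [3,15/2], descend [1, 6]
      N1 x:[3,11/2] y:[2,8] z:[1,19/3] -> hit [3,11/2] leaf, test {P3(miss), P5(miss)}
      N6 x:[6,15/2] y:[15/2,19/2] z:[8,28/3] -> miss, prune
    N14 x:[15/2,20] y:[7/2,14] z:[10/3,22/3] -> miss, prune
  N4 x:[3,16] y:[-4,3] z:[2,11] -> hit [3,3], descend [2, 7]
    N2 x:[3,16] y:[-4,3] z:[2,7] -> hit [3,3], descend [9, 10]
      N9 x:[27/2,16] y:[-4,-1/2] z:[2,14/3] -> miss, prune
      N10 x:[3,13] y:[-7/2,3] z:[11/3,7] -> miss, prune
    N7 x:[3,21/2] y:[-4,1/2] z:[26/3,11] -> miss, prune

order=[0, 3, 13, 1, 6, 14, 4, 2, 9, 10, 7]  |boxes|=11  |leaves|=1  hit=miss

== RESULT ==
miss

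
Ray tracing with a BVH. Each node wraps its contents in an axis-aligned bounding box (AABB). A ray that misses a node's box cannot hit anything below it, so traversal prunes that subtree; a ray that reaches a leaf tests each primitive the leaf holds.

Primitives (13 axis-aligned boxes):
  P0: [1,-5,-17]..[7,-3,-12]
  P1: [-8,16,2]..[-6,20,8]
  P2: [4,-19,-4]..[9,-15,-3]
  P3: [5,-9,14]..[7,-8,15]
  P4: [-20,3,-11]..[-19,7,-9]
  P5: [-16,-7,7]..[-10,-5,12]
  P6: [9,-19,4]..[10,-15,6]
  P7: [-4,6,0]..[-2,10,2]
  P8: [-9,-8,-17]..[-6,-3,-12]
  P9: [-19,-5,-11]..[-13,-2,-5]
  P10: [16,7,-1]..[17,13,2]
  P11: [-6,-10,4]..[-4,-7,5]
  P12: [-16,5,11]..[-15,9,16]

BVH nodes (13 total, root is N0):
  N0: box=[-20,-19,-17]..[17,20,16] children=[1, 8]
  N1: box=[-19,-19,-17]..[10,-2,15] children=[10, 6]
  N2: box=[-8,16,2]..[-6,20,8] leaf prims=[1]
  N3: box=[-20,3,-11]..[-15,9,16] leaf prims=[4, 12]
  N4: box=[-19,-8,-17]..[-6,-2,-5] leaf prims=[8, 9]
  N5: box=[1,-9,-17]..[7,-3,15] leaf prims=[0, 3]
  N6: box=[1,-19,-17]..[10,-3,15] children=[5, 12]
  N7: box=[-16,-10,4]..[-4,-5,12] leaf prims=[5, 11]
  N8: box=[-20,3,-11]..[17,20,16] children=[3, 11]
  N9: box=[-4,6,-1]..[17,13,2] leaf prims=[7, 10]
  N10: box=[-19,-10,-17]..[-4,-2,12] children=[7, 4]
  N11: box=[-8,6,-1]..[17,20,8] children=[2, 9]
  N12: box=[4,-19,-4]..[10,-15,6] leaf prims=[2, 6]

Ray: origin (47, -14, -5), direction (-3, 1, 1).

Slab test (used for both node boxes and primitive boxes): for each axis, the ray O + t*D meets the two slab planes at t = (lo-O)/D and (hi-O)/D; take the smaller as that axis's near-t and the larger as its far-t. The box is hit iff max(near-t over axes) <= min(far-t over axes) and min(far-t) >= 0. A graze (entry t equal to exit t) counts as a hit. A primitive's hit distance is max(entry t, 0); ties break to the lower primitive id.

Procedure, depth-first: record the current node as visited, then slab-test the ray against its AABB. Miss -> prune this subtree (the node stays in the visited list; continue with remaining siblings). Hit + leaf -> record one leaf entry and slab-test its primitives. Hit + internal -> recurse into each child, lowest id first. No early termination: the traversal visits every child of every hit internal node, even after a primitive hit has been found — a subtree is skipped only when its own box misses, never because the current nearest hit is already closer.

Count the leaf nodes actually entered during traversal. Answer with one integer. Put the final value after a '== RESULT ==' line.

Trace the traversal:
N0 x:[10,67/3] y:[-5,34] z:[-12,21] -> hit [10,21], descend [1, 8]
  N1 x:[37/3,22] y:[-5,12] z:[-12,20] -> miss, prune
  N8 x:[10,67/3] y:[17,34] z:[-6,21] -> hit [17,21], descend [3, 11]
    N3 x:[62/3,67/3] y:[17,23] z:[-6,21] -> hit [62/3,21] leaf, test {P4(miss), P12@t=62/3}
    N11 x:[10,55/3] y:[20,34] z:[4,13] -> miss, prune

Visited [0, 1, 8, 3, 11]. Tests: 5 box, 1 leaf. Nearest: P12.

== RESULT ==
1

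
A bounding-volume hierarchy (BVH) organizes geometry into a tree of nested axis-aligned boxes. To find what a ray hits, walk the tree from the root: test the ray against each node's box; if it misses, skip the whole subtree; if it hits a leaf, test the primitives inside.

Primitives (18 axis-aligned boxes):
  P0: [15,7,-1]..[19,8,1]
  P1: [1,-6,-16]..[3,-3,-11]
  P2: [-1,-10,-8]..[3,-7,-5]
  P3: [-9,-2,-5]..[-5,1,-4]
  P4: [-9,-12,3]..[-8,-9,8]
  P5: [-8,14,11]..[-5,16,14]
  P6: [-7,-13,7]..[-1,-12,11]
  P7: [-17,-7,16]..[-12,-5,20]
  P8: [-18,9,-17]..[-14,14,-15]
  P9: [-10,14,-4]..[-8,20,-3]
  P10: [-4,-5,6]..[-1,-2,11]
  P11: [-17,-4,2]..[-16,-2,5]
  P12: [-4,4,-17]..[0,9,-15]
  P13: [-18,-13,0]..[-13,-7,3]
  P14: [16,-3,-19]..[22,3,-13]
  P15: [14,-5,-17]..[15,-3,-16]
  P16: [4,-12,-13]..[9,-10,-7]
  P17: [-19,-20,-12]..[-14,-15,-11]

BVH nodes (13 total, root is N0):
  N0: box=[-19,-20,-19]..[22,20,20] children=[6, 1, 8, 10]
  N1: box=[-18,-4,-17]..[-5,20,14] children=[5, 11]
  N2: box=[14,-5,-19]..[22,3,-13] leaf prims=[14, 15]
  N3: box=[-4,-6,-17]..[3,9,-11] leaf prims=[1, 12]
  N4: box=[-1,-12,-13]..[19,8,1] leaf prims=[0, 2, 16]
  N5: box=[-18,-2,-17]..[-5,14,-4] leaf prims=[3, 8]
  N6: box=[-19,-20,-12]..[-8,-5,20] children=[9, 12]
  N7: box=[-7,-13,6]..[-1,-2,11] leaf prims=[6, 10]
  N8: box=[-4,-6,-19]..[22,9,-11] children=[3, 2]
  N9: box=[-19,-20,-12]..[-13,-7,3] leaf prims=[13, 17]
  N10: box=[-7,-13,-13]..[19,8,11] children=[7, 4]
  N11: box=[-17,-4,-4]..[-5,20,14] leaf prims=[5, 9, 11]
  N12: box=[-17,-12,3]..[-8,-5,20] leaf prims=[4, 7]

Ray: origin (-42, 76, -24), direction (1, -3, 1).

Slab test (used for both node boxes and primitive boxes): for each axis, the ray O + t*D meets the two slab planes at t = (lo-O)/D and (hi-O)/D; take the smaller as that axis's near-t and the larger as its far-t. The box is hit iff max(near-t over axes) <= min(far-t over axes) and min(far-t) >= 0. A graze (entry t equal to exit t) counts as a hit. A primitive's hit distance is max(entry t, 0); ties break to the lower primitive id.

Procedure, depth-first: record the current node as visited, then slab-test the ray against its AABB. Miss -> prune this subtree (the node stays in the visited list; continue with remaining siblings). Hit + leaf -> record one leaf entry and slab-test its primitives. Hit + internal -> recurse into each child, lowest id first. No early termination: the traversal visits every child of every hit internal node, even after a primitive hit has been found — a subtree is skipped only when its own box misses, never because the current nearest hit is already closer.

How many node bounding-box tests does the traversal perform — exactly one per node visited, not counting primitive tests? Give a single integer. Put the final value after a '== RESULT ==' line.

Trace the traversal:
N0 x:[23,64] y:[56/3,32] z:[5,44] -> hit [23,32], descend [1, 6, 8, 10]
  N1 x:[24,37] y:[56/3,80/3] z:[7,38] -> hit [24,80/3], descend [5, 11]
    N5 x:[24,37] y:[62/3,26] z:[7,20] -> miss, prune
    N11 x:[25,37] y:[56/3,80/3] z:[20,38] -> hit [25,80/3] leaf, test {P5(miss), P9(miss), P11@t=26}
  N6 x:[23,34] y:[27,32] z:[12,44] -> hit [27,32], descend [9, 12]
    N9 x:[23,29] y:[83/3,32] z:[12,27] -> miss, prune
    N12 x:[25,34] y:[27,88/3] z:[27,44] -> hit [27,88/3] leaf, test {P4(miss), P7(miss)}
  N8 x:[38,64] y:[67/3,82/3] z:[5,13] -> miss, prune
  N10 x:[35,61] y:[68/3,89/3] z:[11,35] -> miss, prune

order=[0, 1, 5, 11, 6, 9, 12, 8, 10]  |boxes|=9  |leaves|=2  hit=P11

== RESULT ==
9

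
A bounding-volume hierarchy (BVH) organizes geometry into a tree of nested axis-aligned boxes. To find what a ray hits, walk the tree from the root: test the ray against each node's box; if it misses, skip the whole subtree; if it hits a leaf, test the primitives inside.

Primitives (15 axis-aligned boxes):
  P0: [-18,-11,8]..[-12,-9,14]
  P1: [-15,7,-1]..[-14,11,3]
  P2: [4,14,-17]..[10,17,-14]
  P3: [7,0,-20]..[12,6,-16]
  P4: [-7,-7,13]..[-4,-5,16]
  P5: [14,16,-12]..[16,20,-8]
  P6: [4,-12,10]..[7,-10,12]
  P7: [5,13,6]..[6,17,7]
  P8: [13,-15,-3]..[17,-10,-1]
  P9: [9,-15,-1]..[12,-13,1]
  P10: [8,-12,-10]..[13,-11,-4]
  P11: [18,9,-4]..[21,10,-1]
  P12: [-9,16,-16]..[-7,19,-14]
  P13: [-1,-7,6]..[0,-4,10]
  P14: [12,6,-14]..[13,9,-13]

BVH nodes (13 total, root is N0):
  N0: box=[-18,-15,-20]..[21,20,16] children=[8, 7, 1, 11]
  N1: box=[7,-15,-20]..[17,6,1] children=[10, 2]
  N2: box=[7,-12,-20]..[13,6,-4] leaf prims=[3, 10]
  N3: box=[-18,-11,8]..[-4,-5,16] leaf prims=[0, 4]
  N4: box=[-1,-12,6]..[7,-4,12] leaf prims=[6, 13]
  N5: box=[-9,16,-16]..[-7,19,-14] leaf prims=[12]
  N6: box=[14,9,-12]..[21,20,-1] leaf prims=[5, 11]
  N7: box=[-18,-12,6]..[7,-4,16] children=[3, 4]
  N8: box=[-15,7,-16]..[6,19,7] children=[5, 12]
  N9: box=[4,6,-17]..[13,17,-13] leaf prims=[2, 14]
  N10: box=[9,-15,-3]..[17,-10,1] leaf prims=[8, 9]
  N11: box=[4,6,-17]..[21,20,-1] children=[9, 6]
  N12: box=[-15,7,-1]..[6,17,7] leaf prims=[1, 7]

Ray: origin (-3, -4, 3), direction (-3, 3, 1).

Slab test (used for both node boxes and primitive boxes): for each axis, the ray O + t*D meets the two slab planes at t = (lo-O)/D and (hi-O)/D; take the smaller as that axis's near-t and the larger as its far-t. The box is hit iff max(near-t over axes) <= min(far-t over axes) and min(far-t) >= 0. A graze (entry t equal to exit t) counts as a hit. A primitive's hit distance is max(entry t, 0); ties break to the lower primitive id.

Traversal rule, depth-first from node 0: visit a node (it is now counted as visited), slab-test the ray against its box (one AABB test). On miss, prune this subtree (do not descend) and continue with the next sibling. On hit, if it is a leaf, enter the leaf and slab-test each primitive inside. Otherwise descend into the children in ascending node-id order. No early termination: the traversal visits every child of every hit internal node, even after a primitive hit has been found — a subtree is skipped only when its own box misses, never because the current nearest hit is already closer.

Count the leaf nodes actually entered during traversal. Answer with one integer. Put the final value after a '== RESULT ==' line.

Trace the traversal:
N0 x:[-8,5] y:[-11/3,8] z:[-23,13] -> hit [-11/3,5], descend [1, 7, 8, 11]
  N1 x:[-20/3,-10/3] y:[-11/3,10/3] z:[-23,-2] -> miss, prune
  N7 x:[-10/3,5] y:[-8/3,0] z:[3,13] -> miss, prune
  N8 x:[-3,4] y:[11/3,23/3] z:[-19,4] -> hit [11/3,4], descend [5, 12]
    N5 x:[4/3,2] y:[20/3,23/3] z:[-19,-17] -> miss, prune
    N12 x:[-3,4] y:[11/3,7] z:[-4,4] -> hit [11/3,4] leaf, test {P1(miss), P7(miss)}
  N11 x:[-8,-7/3] y:[10/3,8] z:[-20,-4] -> miss, prune

Visited [0, 1, 7, 8, 5, 12, 11]. Tests: 7 box, 1 leaf. Nearest: miss.

== RESULT ==
1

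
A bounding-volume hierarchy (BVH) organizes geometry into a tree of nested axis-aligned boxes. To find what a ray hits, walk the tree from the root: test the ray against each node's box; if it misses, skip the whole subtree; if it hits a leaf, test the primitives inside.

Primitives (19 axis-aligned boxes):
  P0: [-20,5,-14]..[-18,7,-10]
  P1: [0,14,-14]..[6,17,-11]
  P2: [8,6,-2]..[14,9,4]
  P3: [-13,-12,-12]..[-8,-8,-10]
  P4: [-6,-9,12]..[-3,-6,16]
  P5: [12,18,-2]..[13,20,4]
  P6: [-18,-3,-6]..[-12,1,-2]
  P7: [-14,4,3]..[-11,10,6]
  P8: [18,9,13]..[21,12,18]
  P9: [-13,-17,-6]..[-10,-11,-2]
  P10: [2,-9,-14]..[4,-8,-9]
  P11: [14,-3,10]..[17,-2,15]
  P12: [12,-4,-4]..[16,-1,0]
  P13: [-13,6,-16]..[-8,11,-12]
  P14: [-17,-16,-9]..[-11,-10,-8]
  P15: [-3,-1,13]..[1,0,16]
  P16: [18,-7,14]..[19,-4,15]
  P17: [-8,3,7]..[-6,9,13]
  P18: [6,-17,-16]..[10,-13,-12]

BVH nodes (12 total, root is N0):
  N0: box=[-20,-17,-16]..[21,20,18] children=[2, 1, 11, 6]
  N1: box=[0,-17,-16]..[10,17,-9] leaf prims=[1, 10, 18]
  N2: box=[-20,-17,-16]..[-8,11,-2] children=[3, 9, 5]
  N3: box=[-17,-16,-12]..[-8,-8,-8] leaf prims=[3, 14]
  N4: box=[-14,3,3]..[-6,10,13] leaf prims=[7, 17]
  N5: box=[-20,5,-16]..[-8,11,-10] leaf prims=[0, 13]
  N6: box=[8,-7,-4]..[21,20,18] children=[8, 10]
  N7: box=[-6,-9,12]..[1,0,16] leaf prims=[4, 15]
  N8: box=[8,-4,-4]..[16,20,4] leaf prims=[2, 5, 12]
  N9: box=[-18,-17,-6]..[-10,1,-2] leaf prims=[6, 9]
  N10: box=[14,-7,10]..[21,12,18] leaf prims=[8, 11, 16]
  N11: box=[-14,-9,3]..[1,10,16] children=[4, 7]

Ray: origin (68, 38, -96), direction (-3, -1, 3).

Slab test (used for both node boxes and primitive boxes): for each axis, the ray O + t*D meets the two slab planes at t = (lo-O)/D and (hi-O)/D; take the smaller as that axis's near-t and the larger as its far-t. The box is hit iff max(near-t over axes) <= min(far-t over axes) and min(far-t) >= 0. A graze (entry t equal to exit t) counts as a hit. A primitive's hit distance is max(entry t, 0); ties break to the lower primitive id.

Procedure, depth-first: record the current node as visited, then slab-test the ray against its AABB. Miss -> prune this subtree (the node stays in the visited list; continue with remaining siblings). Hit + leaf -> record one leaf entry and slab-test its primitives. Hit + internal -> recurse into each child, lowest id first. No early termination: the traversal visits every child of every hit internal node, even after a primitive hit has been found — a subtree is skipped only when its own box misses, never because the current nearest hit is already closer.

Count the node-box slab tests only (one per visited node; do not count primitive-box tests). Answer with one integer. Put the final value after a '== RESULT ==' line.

Walk:
N0 x:[47/3,88/3] y:[18,55] z:[80/3,38] -> hit [80/3,88/3], descend [1, 2, 6, 11]
  N1 x:[58/3,68/3] y:[21,55] z:[80/3,29] -> miss, prune
  N2 x:[76/3,88/3] y:[27,55] z:[80/3,94/3] -> hit [27,88/3], descend [3, 5, 9]
    N3 x:[76/3,85/3] y:[46,54] z:[28,88/3] -> miss, prune
    N5 x:[76/3,88/3] y:[27,33] z:[80/3,86/3] -> hit [27,86/3] leaf, test {P0(miss), P13@t=27}
    N9 x:[26,86/3] y:[37,55] z:[30,94/3] -> miss, prune
  N6 x:[47/3,20] y:[18,45] z:[92/3,38] -> miss, prune
  N11 x:[67/3,82/3] y:[28,47] z:[33,112/3] -> miss, prune

8 AABB tests over nodes [0, 1, 2, 3, 5, 9, 6, 11]; 1 leaf entered; closest P13.

== RESULT ==
8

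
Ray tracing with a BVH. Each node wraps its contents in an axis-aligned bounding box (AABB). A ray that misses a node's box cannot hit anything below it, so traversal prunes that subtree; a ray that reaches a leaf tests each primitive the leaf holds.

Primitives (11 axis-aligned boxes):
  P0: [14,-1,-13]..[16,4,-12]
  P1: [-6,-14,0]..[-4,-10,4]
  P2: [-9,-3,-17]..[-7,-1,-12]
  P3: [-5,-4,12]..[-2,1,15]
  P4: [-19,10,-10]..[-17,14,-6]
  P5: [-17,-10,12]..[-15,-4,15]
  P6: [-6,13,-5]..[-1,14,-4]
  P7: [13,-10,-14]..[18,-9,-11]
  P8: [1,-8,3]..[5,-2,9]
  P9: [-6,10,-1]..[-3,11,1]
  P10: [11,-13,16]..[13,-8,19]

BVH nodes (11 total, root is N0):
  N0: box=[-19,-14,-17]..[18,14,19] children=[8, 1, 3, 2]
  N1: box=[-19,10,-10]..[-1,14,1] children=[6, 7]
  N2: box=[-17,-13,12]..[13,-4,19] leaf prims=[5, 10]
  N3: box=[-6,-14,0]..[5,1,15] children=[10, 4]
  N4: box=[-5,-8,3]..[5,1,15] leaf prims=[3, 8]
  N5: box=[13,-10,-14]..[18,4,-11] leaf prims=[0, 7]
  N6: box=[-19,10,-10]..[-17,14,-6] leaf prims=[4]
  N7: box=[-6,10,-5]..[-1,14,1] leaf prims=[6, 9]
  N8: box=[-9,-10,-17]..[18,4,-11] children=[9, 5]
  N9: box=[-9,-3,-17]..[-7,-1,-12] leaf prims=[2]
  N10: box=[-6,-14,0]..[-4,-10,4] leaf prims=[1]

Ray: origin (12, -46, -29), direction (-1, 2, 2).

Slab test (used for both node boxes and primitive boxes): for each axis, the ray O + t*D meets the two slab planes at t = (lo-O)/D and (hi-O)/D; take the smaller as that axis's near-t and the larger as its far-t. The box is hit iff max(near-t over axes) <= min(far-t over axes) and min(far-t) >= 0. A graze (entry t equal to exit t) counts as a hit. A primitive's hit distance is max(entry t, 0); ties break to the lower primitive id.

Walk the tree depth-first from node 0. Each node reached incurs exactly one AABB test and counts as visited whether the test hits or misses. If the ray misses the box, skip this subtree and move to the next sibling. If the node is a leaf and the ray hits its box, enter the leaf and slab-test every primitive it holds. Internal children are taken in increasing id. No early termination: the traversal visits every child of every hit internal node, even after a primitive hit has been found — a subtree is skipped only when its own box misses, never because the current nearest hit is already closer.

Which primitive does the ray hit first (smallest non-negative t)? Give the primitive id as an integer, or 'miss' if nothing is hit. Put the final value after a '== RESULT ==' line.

Trace the traversal:
N0 x:[-6,31] y:[16,30] z:[6,24] -> hit [16,24], descend [1, 2, 3, 8]
  N1 x:[13,31] y:[28,30] z:[19/2,15] -> miss, prune
  N2 x:[-1,29] y:[33/2,21] z:[41/2,24] -> hit [41/2,21] leaf, test {P5(miss), P10(miss)}
  N3 x:[7,18] y:[16,47/2] z:[29/2,22] -> hit [16,18], descend [4, 10]
    N4 x:[7,17] y:[19,47/2] z:[16,22] -> miss, prune
    N10 x:[16,18] y:[16,18] z:[29/2,33/2] -> hit [16,33/2] leaf, test {P1@t=16}
  N8 x:[-6,21] y:[18,25] z:[6,9] -> miss, prune

order=[0, 1, 2, 3, 4, 10, 8]  |boxes|=7  |leaves|=2  hit=P1

== RESULT ==
1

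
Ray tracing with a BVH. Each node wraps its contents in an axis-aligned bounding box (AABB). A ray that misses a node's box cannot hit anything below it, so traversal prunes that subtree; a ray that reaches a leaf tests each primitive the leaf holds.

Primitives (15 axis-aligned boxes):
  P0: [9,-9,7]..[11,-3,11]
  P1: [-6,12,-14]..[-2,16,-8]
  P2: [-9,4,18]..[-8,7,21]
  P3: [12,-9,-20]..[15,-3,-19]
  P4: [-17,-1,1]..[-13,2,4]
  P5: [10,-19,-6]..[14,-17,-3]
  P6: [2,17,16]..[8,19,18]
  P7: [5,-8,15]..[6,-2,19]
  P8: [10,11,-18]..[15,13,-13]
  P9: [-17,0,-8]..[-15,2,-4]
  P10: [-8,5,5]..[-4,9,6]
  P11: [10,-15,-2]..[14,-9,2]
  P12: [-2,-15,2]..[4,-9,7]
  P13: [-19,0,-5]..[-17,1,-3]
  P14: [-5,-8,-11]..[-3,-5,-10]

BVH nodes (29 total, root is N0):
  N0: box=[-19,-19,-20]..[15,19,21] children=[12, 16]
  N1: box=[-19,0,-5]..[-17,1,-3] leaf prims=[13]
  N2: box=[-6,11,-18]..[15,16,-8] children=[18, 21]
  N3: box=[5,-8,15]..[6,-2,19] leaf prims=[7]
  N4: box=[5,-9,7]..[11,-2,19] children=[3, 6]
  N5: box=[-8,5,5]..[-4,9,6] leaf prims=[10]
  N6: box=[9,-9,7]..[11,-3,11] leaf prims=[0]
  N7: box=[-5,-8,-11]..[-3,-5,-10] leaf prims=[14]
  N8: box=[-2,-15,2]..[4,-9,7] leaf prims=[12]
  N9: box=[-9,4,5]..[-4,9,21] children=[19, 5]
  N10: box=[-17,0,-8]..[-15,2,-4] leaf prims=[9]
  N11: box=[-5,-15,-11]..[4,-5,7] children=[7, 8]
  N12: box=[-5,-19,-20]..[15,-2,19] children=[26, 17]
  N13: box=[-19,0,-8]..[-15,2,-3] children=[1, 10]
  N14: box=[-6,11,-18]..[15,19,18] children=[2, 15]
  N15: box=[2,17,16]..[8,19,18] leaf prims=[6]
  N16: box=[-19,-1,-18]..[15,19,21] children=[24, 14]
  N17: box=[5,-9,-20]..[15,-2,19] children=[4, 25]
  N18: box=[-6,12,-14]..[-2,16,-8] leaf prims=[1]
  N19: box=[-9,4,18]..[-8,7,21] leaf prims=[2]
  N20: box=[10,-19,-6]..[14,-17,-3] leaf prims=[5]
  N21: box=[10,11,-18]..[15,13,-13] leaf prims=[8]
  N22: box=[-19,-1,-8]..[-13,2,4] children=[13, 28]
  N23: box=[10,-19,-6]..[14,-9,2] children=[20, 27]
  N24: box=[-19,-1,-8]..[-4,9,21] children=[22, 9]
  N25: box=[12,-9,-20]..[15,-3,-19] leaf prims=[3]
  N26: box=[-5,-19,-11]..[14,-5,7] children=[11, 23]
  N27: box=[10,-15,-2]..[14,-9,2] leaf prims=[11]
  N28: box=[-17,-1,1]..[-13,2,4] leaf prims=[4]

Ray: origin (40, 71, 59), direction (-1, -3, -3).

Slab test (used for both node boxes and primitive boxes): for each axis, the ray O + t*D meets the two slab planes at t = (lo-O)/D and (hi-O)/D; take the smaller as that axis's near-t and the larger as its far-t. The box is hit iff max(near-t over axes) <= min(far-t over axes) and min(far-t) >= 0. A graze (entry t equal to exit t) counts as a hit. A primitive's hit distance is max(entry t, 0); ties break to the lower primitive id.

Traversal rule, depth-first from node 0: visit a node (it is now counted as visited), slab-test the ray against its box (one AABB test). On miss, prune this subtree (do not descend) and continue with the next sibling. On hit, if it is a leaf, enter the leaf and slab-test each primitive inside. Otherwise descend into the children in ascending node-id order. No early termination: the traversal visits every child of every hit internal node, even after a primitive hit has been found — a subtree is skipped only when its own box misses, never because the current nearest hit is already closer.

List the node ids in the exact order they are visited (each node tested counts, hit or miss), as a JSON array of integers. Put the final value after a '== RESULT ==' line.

Traverse from the root:
N0 x:[25,59] y:[52/3,30] z:[38/3,79/3] -> hit [25,79/3], descend [12, 16]
  N12 x:[25,45] y:[73/3,30] z:[40/3,79/3] -> hit [25,79/3], descend [17, 26]
    N17 x:[25,35] y:[73/3,80/3] z:[40/3,79/3] -> hit [25,79/3], descend [4, 25]
      N4 x:[29,35] y:[73/3,80/3] z:[40/3,52/3] -> miss, prune
      N25 x:[25,28] y:[74/3,80/3] z:[26,79/3] -> hit [26,79/3] leaf, test {P3@t=26}
    N26 x:[26,45] y:[76/3,30] z:[52/3,70/3] -> miss, prune
  N16 x:[25,59] y:[52/3,24] z:[38/3,77/3] -> miss, prune

order=[0, 12, 17, 4, 25, 26, 16]  |boxes|=7  |leaves|=1  hit=P3

== RESULT ==
[0, 12, 17, 4, 25, 26, 16]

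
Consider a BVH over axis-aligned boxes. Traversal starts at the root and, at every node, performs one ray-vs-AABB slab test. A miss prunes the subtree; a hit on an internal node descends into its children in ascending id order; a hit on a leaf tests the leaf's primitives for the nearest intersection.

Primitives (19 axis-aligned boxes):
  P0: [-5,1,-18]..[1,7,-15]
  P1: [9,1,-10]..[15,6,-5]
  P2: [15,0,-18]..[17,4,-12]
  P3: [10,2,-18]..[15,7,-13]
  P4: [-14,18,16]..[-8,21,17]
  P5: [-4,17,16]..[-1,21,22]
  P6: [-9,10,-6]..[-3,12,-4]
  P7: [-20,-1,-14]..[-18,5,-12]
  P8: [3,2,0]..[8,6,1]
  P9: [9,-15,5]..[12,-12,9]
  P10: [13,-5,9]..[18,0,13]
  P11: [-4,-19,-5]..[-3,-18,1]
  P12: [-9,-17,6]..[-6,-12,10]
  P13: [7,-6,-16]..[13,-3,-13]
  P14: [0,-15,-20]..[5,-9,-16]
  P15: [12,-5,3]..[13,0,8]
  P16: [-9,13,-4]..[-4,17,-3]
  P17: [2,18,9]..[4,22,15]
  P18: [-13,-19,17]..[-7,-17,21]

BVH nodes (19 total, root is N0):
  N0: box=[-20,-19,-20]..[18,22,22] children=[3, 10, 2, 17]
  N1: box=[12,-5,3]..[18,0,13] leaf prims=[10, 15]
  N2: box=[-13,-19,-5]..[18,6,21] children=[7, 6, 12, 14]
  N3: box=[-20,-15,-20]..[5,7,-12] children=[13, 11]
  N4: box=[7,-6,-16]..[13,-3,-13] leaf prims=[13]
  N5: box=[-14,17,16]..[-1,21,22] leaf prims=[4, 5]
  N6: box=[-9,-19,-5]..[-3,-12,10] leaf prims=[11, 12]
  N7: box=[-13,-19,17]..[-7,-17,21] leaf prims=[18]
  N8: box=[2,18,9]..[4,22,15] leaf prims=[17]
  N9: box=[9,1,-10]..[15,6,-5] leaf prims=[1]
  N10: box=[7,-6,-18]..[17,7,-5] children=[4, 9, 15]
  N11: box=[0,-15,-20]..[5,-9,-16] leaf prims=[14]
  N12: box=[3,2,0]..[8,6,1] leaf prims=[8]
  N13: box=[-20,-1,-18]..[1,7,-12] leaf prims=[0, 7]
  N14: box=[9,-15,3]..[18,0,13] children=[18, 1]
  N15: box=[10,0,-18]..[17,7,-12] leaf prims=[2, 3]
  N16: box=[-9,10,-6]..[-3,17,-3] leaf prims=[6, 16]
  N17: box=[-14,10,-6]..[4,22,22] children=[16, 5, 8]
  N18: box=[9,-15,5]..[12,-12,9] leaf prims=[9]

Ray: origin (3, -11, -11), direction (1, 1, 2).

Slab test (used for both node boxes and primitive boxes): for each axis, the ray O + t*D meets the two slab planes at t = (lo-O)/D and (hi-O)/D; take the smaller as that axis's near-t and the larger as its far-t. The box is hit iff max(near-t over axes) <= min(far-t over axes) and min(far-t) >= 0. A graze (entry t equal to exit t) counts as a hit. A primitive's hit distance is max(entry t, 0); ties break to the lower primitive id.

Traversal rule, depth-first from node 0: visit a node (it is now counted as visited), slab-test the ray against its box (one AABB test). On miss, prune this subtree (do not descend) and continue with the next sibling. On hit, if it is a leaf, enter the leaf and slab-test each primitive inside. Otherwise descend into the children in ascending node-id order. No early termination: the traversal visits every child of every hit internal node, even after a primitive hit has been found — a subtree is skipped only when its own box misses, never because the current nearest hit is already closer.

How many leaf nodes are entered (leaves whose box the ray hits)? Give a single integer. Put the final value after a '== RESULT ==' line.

Trace the traversal:
N0 x:[-23,15] y:[-8,33] z:[-9/2,33/2] -> hit [-9/2,15], descend [2, 3, 10, 17]
  N2 x:[-16,15] y:[-8,17] z:[3,16] -> hit [3,15], descend [6, 7, 12, 14]
    N6 x:[-12,-6] y:[-8,-1] z:[3,21/2] -> miss, prune
    N7 x:[-16,-10] y:[-8,-6] z:[14,16] -> miss, prune
    N12 x:[0,5] y:[13,17] z:[11/2,6] -> miss, prune
    N14 x:[6,15] y:[-4,11] z:[7,12] -> hit [7,11], descend [1, 18]
      N1 x:[9,15] y:[6,11] z:[7,12] -> hit [9,11] leaf, test {P10@t=10, P15@t=9}
      N18 x:[6,9] y:[-4,-1] z:[8,10] -> miss, prune
  N3 x:[-23,2] y:[-4,18] z:[-9/2,-1/2] -> miss, prune
  N10 x:[4,14] y:[5,18] z:[-7/2,3] -> miss, prune
  N17 x:[-17,1] y:[21,33] z:[5/2,33/2] -> miss, prune

11 AABB tests over nodes [0, 2, 6, 7, 12, 14, 1, 18, 3, 10, 17]; 1 leaf entered; closest P15.

== RESULT ==
1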